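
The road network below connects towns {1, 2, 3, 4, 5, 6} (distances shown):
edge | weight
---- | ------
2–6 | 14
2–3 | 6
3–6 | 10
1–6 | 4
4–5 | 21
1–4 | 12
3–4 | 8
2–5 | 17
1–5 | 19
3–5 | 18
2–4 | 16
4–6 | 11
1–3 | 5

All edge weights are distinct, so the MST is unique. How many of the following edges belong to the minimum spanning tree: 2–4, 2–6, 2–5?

1

Sort edges by weight, then run Kruskal:
1–6 (4): add — endpoints in different components.
1–3 (5): add — endpoints in different components.
2–3 (6): add — endpoints in different components.
3–4 (8): add — endpoints in different components.
3–6 (10): skip — 3 and 6 already connected.
4–6 (11): skip — 4 and 6 already connected.
1–4 (12): skip — 1 and 4 already connected.
2–6 (14): skip — 2 and 6 already connected.
2–4 (16): skip — 2 and 4 already connected.
2–5 (17): add — endpoints in different components.
MST edge set: {1–6, 1–3, 2–3, 3–4, 2–5}.
Of the listed edges, {2–5} are in the MST → 1.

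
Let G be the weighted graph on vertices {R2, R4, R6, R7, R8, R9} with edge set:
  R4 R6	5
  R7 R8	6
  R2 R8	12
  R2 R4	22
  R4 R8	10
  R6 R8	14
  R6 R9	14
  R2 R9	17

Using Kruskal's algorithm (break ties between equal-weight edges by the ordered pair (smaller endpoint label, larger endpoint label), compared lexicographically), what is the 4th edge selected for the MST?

R2-R8

Sort edges by weight, then run Kruskal:
R4 R6 (5): add — endpoints in different components.
R7 R8 (6): add — endpoints in different components.
R4 R8 (10): add — endpoints in different components.
R2 R8 (12): add — endpoints in different components.
R6 R8 (14): skip — R6 and R8 already connected.
R6 R9 (14): add — endpoints in different components.
The 4th edge added is R2 R8.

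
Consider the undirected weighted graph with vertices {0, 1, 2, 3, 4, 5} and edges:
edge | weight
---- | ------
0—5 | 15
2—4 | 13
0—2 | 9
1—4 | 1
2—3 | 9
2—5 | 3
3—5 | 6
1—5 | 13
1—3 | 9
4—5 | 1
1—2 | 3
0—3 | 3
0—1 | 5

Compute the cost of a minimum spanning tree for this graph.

Prim, starting at 5.
Step 1: frontier [4—5 1, 2—5 3, 3—5 6, 1—5 13, 0—5 15] → take 4—5 (1); add 4.
Step 2: frontier [1—4 1, 2—4 13, 2—5 3, 3—5 6, 1—5 13, 0—5 15] → take 1—4 (1); add 1.
Step 3: frontier [1—2 3, 0—1 5, 1—3 9, 2—4 13, 2—5 3, 3—5 6, 0—5 15] → take 1—2 (3); add 2.
Step 4: frontier [0—1 5, 1—3 9, 0—2 9, 2—3 9, 3—5 6, 0—5 15] → take 0—1 (5); add 0.
Step 5: frontier [0—3 3, 1—3 9, 2—3 9, 3—5 6] → take 0—3 (3); add 3.
MST edges: 4—5, 1—4, 1—2, 0—1, 0—3; total weight 1+1+3+5+3 = 13.

13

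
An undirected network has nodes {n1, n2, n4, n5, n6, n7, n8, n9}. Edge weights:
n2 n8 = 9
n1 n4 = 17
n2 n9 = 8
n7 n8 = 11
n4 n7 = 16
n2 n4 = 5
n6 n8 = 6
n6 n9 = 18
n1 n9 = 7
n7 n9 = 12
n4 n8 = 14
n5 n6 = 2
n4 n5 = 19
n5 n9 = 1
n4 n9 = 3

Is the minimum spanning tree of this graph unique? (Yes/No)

Yes

Kruskal: consider edges lightest-first.
n5 n9 (1): add — endpoints in different components.
n5 n6 (2): add — endpoints in different components.
n4 n9 (3): add — endpoints in different components.
n2 n4 (5): add — endpoints in different components.
n6 n8 (6): add — endpoints in different components.
n1 n9 (7): add — endpoints in different components.
n2 n9 (8): skip — n9 and n2 already connected.
n2 n8 (9): skip — n8 and n2 already connected.
n7 n8 (11): add — endpoints in different components.
Every non-tree edge has weight strictly greater than the heaviest edge on the tree path between its endpoints, so the MST is unique.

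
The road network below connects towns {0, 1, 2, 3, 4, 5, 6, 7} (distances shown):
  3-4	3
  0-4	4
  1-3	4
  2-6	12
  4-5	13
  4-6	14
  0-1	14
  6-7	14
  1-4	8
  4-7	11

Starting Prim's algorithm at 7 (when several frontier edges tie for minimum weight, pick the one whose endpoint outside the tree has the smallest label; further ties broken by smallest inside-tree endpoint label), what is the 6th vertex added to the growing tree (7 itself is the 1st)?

Prim's algorithm from 7:
Step 1: frontier [4-7 11, 6-7 14] → take 4-7 (11); add 4.
Step 2: frontier [3-4 3, 0-4 4, 1-4 8, 4-5 13, 4-6 14, 6-7 14] → take 3-4 (3); add 3.
Step 3: frontier [1-3 4, 0-4 4, 1-4 8, 4-5 13, 4-6 14, 6-7 14] → take 0-4 (4); add 0.
Step 4: frontier [0-1 14, 1-3 4, 1-4 8, 4-5 13, 4-6 14, 6-7 14] → take 1-3 (4); add 1.
Step 5: frontier [4-5 13, 4-6 14, 6-7 14] → take 4-5 (13); add 5.
Step 6: frontier [4-6 14, 6-7 14] → take 4-6 (14); add 6.
Step 7: frontier [2-6 12] → take 2-6 (12); add 2.
Vertex order: 7, 4, 3, 0, 1, 5, 6, 2. The 6th vertex is 5.

5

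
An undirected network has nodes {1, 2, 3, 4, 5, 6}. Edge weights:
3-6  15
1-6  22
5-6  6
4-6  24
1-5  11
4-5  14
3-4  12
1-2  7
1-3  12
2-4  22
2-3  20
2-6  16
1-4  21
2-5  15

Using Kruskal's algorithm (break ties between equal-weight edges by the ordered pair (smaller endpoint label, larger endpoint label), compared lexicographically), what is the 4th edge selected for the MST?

1-3

Kruskal's algorithm — process edges by increasing weight (ties by edge label):
5-6 (6): add — endpoints in different components.
1-2 (7): add — endpoints in different components.
1-5 (11): add — endpoints in different components.
1-3 (12): add — endpoints in different components.
3-4 (12): add — endpoints in different components.
The 4th edge added is 1-3.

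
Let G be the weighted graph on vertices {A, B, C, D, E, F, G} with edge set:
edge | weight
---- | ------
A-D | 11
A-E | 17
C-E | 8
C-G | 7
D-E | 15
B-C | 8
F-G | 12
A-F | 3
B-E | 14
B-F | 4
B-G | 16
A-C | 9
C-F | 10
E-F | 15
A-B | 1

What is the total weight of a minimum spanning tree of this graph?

38

Prim's algorithm from F:
Step 1: cheapest edge leaving the tree is A-F (3); add A.
Step 2: cheapest edge leaving the tree is A-B (1); add B.
Step 3: cheapest edge leaving the tree is B-C (8); add C.
Step 4: cheapest edge leaving the tree is C-G (7); add G.
Step 5: cheapest edge leaving the tree is C-E (8); add E.
Step 6: cheapest edge leaving the tree is A-D (11); add D.
MST edges: A-F, A-B, B-C, C-G, C-E, A-D; total weight 3+1+8+7+8+11 = 38.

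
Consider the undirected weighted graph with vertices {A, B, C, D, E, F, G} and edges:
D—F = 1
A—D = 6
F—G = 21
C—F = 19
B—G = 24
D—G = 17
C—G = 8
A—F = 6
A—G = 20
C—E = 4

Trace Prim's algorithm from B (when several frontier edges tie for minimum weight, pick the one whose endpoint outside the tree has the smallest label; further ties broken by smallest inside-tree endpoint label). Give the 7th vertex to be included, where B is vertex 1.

A

Grow the tree from B using Prim:
Step 1: frontier [B—G 24] → take B—G (24); add G.
Step 2: frontier [C—G 8, D—G 17, A—G 20, F—G 21] → take C—G (8); add C.
Step 3: frontier [C—E 4, C—F 19, D—G 17, A—G 20, F—G 21] → take C—E (4); add E.
Step 4: frontier [C—F 19, D—G 17, A—G 20, F—G 21] → take D—G (17); add D.
Step 5: frontier [C—F 19, D—F 1, A—D 6, A—G 20, F—G 21] → take D—F (1); add F.
Step 6: frontier [A—D 6, A—F 6, A—G 20] → take A—D (6); add A.
Vertex order: B, G, C, E, D, F, A. The 7th vertex is A.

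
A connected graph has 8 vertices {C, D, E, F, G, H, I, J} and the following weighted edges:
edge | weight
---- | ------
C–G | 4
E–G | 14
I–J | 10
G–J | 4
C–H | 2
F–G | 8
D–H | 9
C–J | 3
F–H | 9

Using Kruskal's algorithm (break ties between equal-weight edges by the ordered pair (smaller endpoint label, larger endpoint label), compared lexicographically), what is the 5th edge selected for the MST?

Kruskal's algorithm — process edges by increasing weight (ties by edge label):
C–H (2): add — endpoints in different components.
C–J (3): add — endpoints in different components.
C–G (4): add — endpoints in different components.
G–J (4): skip — G and J already connected.
F–G (8): add — endpoints in different components.
D–H (9): add — endpoints in different components.
F–H (9): skip — F and H already connected.
I–J (10): add — endpoints in different components.
E–G (14): add — endpoints in different components.
The 5th edge added is D–H.

D-H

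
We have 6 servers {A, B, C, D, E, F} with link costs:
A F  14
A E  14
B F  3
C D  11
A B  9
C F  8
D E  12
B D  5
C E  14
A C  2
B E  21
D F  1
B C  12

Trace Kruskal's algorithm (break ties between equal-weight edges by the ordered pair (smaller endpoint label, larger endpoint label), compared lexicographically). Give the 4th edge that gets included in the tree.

Kruskal: consider edges lightest-first.
D F (1): add — endpoints in different components.
A C (2): add — endpoints in different components.
B F (3): add — endpoints in different components.
B D (5): skip — B and D already connected.
C F (8): add — endpoints in different components.
A B (9): skip — A and B already connected.
C D (11): skip — C and D already connected.
B C (12): skip — B and C already connected.
D E (12): add — endpoints in different components.
The 4th edge added is C F.

C-F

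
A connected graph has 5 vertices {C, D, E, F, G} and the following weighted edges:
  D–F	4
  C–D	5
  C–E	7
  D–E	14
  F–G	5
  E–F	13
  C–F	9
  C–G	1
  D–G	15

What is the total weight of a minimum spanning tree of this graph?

Prim, starting at C.
Step 1: cheapest edge leaving the tree is C–G (1); add G.
Step 2: cheapest edge leaving the tree is C–D (5); add D.
Step 3: cheapest edge leaving the tree is D–F (4); add F.
Step 4: cheapest edge leaving the tree is C–E (7); add E.
MST edges: C–G, C–D, D–F, C–E; total weight 1+5+4+7 = 17.

17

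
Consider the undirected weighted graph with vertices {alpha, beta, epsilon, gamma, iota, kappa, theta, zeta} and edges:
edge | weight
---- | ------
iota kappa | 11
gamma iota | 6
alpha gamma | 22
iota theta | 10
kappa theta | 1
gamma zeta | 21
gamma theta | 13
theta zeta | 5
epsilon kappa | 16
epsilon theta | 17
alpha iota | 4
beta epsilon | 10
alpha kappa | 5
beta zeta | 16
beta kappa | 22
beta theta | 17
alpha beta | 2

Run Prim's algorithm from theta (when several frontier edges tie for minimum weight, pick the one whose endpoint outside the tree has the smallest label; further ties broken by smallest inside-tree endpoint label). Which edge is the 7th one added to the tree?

beta-epsilon

Prim, starting at theta.
Step 1: cheapest edge leaving the tree is kappa theta (1); add kappa.
Step 2: cheapest edge leaving the tree is alpha kappa (5); add alpha.
Step 3: cheapest edge leaving the tree is alpha beta (2); add beta.
Step 4: cheapest edge leaving the tree is alpha iota (4); add iota.
Step 5: cheapest edge leaving the tree is theta zeta (5); add zeta.
Step 6: cheapest edge leaving the tree is gamma iota (6); add gamma.
Step 7: cheapest edge leaving the tree is beta epsilon (10); add epsilon.
The 7th edge added is beta epsilon.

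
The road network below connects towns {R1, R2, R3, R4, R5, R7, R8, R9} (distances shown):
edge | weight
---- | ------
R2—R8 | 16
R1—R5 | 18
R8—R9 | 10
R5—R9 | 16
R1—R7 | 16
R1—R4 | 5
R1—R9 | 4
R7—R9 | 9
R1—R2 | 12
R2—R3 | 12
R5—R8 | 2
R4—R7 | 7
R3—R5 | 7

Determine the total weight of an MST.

47

Prim's algorithm from R8:
Step 1: cheapest edge leaving the tree is R5—R8 (2); add R5.
Step 2: cheapest edge leaving the tree is R3—R5 (7); add R3.
Step 3: cheapest edge leaving the tree is R8—R9 (10); add R9.
Step 4: cheapest edge leaving the tree is R1—R9 (4); add R1.
Step 5: cheapest edge leaving the tree is R1—R4 (5); add R4.
Step 6: cheapest edge leaving the tree is R4—R7 (7); add R7.
Step 7: cheapest edge leaving the tree is R1—R2 (12); add R2.
MST edges: R5—R8, R3—R5, R8—R9, R1—R9, R1—R4, R4—R7, R1—R2; total weight 2+7+10+4+5+7+12 = 47.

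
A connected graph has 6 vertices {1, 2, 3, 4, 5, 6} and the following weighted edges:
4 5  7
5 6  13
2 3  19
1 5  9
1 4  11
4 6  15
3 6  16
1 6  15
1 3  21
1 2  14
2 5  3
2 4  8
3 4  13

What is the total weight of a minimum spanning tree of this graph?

45

Grow the tree from 2 using Prim:
Step 1: frontier [2 5 3, 2 4 8, 1 2 14, 2 3 19] → take 2 5 (3); add 5.
Step 2: frontier [2 4 8, 1 2 14, 2 3 19, 4 5 7, 1 5 9, 5 6 13] → take 4 5 (7); add 4.
Step 3: frontier [1 2 14, 2 3 19, 1 4 11, 3 4 13, 4 6 15, 1 5 9, 5 6 13] → take 1 5 (9); add 1.
Step 4: frontier [1 6 15, 1 3 21, 2 3 19, 3 4 13, 4 6 15, 5 6 13] → take 3 4 (13); add 3.
Step 5: frontier [1 6 15, 3 6 16, 4 6 15, 5 6 13] → take 5 6 (13); add 6.
MST edges: 2 5, 4 5, 1 5, 3 4, 5 6; total weight 3+7+9+13+13 = 45.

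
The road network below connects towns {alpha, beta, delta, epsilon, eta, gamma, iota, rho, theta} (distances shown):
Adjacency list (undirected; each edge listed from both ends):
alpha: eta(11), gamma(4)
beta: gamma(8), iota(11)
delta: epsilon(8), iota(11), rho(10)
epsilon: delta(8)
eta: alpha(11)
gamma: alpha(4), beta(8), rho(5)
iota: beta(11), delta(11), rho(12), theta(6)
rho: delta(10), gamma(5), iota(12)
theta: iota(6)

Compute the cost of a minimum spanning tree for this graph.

Kruskal: consider edges lightest-first.
alpha—gamma (4): add — endpoints in different components.
gamma—rho (5): add — endpoints in different components.
iota—theta (6): add — endpoints in different components.
beta—gamma (8): add — endpoints in different components.
delta—epsilon (8): add — endpoints in different components.
delta—rho (10): add — endpoints in different components.
alpha—eta (11): add — endpoints in different components.
beta—iota (11): add — endpoints in different components.
MST edges: alpha—gamma, gamma—rho, iota—theta, beta—gamma, delta—epsilon, delta—rho, alpha—eta, beta—iota; total weight 4+5+6+8+8+10+11+11 = 63.

63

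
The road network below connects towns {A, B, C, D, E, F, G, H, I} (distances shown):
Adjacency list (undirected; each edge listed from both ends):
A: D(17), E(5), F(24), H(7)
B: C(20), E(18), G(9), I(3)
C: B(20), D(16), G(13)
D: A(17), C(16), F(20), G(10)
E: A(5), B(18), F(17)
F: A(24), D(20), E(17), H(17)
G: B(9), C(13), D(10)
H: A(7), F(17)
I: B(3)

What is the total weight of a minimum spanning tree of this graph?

81

Grow the tree from A using Prim:
Step 1: frontier [A–E 5, A–H 7, A–D 17, A–F 24] → take A–E (5); add E.
Step 2: frontier [A–H 7, A–D 17, A–F 24, E–F 17, B–E 18] → take A–H (7); add H.
Step 3: frontier [A–D 17, A–F 24, E–F 17, B–E 18, F–H 17] → take A–D (17); add D.
Step 4: frontier [A–F 24, D–G 10, C–D 16, D–F 20, E–F 17, B–E 18, F–H 17] → take D–G (10); add G.
Step 5: frontier [A–F 24, C–D 16, D–F 20, E–F 17, B–E 18, B–G 9, C–G 13, F–H 17] → take B–G (9); add B.
Step 6: frontier [A–F 24, B–I 3, B–C 20, C–D 16, D–F 20, E–F 17, C–G 13, F–H 17] → take B–I (3); add I.
Step 7: frontier [A–F 24, B–C 20, C–D 16, D–F 20, E–F 17, C–G 13, F–H 17] → take C–G (13); add C.
Step 8: frontier [A–F 24, D–F 20, E–F 17, F–H 17] → take E–F (17); add F.
MST edges: A–E, A–H, A–D, D–G, B–G, B–I, C–G, E–F; total weight 5+7+17+10+9+3+13+17 = 81.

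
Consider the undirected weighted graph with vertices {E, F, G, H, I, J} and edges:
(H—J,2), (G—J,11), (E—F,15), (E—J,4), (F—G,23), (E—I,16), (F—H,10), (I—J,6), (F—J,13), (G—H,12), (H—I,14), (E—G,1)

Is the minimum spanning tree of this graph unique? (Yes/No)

Kruskal: consider edges lightest-first.
E—G (1): add — endpoints in different components.
H—J (2): add — endpoints in different components.
E—J (4): add — endpoints in different components.
I—J (6): add — endpoints in different components.
F—H (10): add — endpoints in different components.
Every non-tree edge has weight strictly greater than the heaviest edge on the tree path between its endpoints, so the MST is unique.

Yes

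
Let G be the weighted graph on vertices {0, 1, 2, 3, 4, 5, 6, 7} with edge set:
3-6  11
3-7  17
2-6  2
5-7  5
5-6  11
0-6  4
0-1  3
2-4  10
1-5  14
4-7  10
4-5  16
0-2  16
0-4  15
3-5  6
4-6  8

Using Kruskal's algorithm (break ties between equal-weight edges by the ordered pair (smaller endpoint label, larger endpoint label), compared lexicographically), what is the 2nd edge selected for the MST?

Kruskal's algorithm — process edges by increasing weight (ties by edge label):
2-6 (2): add — endpoints in different components.
0-1 (3): add — endpoints in different components.
0-6 (4): add — endpoints in different components.
5-7 (5): add — endpoints in different components.
3-5 (6): add — endpoints in different components.
4-6 (8): add — endpoints in different components.
2-4 (10): skip — 2 and 4 already connected.
4-7 (10): add — endpoints in different components.
The 2nd edge added is 0-1.

0-1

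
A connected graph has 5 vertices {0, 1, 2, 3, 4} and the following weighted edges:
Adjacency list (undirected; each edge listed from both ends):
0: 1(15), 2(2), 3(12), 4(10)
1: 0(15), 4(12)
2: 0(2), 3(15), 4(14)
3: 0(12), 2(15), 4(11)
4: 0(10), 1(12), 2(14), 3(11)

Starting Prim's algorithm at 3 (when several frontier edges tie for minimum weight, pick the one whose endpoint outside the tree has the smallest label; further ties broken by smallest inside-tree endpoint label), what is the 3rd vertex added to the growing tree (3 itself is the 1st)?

Prim's algorithm from 3:
Step 1: cheapest edge leaving the tree is 3 4 (11); add 4.
Step 2: cheapest edge leaving the tree is 0 4 (10); add 0.
Step 3: cheapest edge leaving the tree is 0 2 (2); add 2.
Step 4: cheapest edge leaving the tree is 1 4 (12); add 1.
Vertex order: 3, 4, 0, 2, 1. The 3rd vertex is 0.

0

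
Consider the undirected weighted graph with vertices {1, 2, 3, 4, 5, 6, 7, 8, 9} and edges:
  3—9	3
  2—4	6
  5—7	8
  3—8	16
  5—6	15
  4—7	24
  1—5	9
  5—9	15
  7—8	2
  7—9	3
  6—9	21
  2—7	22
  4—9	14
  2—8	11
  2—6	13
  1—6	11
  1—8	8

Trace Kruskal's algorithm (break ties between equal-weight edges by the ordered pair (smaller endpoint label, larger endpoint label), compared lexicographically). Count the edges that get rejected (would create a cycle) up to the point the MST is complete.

1

Kruskal's algorithm — process edges by increasing weight (ties by edge label):
7—8 (2): add — endpoints in different components.
3—9 (3): add — endpoints in different components.
7—9 (3): add — endpoints in different components.
2—4 (6): add — endpoints in different components.
1—8 (8): add — endpoints in different components.
5—7 (8): add — endpoints in different components.
1—5 (9): skip — 1 and 5 already connected.
1—6 (11): add — endpoints in different components.
2—8 (11): add — endpoints in different components.
Edges rejected before the tree was complete: 1.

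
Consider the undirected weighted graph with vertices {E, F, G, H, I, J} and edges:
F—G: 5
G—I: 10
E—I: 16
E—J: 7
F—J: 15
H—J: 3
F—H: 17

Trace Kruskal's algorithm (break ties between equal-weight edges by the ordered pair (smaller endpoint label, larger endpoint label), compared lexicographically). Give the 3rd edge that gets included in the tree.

E-J

Kruskal: consider edges lightest-first.
H—J (3): add — endpoints in different components.
F—G (5): add — endpoints in different components.
E—J (7): add — endpoints in different components.
G—I (10): add — endpoints in different components.
F—J (15): add — endpoints in different components.
The 3rd edge added is E—J.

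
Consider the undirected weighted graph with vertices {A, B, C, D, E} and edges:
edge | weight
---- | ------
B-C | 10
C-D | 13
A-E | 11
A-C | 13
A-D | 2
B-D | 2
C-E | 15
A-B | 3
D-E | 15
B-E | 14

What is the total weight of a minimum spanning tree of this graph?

Prim's algorithm from C:
Step 1: cheapest edge leaving the tree is B-C (10); add B.
Step 2: cheapest edge leaving the tree is B-D (2); add D.
Step 3: cheapest edge leaving the tree is A-D (2); add A.
Step 4: cheapest edge leaving the tree is A-E (11); add E.
MST edges: B-C, B-D, A-D, A-E; total weight 10+2+2+11 = 25.

25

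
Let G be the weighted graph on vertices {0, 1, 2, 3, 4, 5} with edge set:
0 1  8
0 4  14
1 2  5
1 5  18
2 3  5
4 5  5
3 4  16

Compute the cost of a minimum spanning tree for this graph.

37

Grow the tree from 5 using Prim:
Step 1: frontier [4 5 5, 1 5 18] → take 4 5 (5); add 4.
Step 2: frontier [0 4 14, 3 4 16, 1 5 18] → take 0 4 (14); add 0.
Step 3: frontier [0 1 8, 3 4 16, 1 5 18] → take 0 1 (8); add 1.
Step 4: frontier [1 2 5, 3 4 16] → take 1 2 (5); add 2.
Step 5: frontier [2 3 5, 3 4 16] → take 2 3 (5); add 3.
MST edges: 4 5, 0 4, 0 1, 1 2, 2 3; total weight 5+14+8+5+5 = 37.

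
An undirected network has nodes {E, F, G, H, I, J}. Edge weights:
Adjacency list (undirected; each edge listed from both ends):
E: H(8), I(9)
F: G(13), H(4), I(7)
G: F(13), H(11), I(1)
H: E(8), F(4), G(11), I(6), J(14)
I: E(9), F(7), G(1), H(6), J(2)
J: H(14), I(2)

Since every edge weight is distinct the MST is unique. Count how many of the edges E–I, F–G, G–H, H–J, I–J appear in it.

Sort edges by weight, then run Kruskal:
G–I (1): add. Components now {E} {F} {G,I} {H} {J}
I–J (2): add. Components now {E} {F} {G,I,J} {H}
F–H (4): add. Components now {E} {F,H} {G,I,J}
H–I (6): add. Components now {E} {F,G,H,I,J}
F–I (7): skip — F and I already connected.
E–H (8): add. Components now {E,F,G,H,I,J}
MST edge set: {G–I, I–J, F–H, H–I, E–H}.
Of the listed edges, {I–J} are in the MST → 1.

1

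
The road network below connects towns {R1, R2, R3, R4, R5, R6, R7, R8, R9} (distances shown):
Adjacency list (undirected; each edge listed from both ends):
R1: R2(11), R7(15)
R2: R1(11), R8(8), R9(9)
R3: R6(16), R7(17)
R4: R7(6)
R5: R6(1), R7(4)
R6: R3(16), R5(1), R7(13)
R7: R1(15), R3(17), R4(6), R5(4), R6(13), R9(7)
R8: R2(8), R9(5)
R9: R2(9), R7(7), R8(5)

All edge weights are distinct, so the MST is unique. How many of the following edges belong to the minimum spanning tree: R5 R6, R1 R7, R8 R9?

Kruskal's algorithm — process edges by increasing weight (ties by edge label):
R5 R6 (1): add — endpoints in different components.
R5 R7 (4): add — endpoints in different components.
R8 R9 (5): add — endpoints in different components.
R4 R7 (6): add — endpoints in different components.
R7 R9 (7): add — endpoints in different components.
R2 R8 (8): add — endpoints in different components.
R2 R9 (9): skip — R9 and R2 already connected.
R1 R2 (11): add — endpoints in different components.
R6 R7 (13): skip — R7 and R6 already connected.
R1 R7 (15): skip — R7 and R1 already connected.
R3 R6 (16): add — endpoints in different components.
MST edge set: {R5 R6, R5 R7, R8 R9, R4 R7, R7 R9, R2 R8, R1 R2, R3 R6}.
Of the listed edges, {R5 R6, R8 R9} are in the MST → 2.

2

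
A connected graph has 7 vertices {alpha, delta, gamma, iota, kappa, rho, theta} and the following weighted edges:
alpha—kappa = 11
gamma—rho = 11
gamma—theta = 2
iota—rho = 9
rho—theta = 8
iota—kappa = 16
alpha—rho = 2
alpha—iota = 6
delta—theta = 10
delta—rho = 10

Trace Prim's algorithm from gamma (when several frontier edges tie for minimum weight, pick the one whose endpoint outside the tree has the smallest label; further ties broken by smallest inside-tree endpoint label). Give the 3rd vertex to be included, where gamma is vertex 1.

Grow the tree from gamma using Prim:
Step 1: frontier [gamma—theta 2, gamma—rho 11] → take gamma—theta (2); add theta.
Step 2: frontier [gamma—rho 11, rho—theta 8, delta—theta 10] → take rho—theta (8); add rho.
Step 3: frontier [alpha—rho 2, iota—rho 9, delta—rho 10, delta—theta 10] → take alpha—rho (2); add alpha.
Step 4: frontier [alpha—iota 6, alpha—kappa 11, iota—rho 9, delta—rho 10, delta—theta 10] → take alpha—iota (6); add iota.
Step 5: frontier [alpha—kappa 11, iota—kappa 16, delta—rho 10, delta—theta 10] → take delta—rho (10); add delta.
Step 6: frontier [alpha—kappa 11, iota—kappa 16] → take alpha—kappa (11); add kappa.
Vertex order: gamma, theta, rho, alpha, iota, delta, kappa. The 3rd vertex is rho.

rho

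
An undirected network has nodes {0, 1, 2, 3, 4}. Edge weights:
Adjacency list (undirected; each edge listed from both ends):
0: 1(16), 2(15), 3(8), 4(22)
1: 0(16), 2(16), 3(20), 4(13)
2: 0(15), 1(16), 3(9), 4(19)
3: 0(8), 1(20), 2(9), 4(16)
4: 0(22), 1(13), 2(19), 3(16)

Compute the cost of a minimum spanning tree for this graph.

46

Kruskal's algorithm — process edges by increasing weight (ties by edge label):
0 3 (8): add. Components now {0,3} {1} {2} {4}
2 3 (9): add. Components now {0,2,3} {1} {4}
1 4 (13): add. Components now {0,2,3} {1,4}
0 2 (15): skip — 0 and 2 already connected.
0 1 (16): add. Components now {0,1,2,3,4}
MST edges: 0 3, 2 3, 1 4, 0 1; total weight 8+9+13+16 = 46.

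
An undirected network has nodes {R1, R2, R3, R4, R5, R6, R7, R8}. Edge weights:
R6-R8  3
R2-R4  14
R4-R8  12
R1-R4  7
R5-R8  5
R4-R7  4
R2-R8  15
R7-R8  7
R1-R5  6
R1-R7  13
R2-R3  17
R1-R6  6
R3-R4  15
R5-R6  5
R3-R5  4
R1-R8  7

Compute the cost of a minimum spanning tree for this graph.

43

Prim's algorithm from R2:
Step 1: cheapest edge leaving the tree is R2-R4 (14); add R4.
Step 2: cheapest edge leaving the tree is R4-R7 (4); add R7.
Step 3: cheapest edge leaving the tree is R1-R4 (7); add R1.
Step 4: cheapest edge leaving the tree is R1-R5 (6); add R5.
Step 5: cheapest edge leaving the tree is R3-R5 (4); add R3.
Step 6: cheapest edge leaving the tree is R5-R6 (5); add R6.
Step 7: cheapest edge leaving the tree is R6-R8 (3); add R8.
MST edges: R2-R4, R4-R7, R1-R4, R1-R5, R3-R5, R5-R6, R6-R8; total weight 14+4+7+6+4+5+3 = 43.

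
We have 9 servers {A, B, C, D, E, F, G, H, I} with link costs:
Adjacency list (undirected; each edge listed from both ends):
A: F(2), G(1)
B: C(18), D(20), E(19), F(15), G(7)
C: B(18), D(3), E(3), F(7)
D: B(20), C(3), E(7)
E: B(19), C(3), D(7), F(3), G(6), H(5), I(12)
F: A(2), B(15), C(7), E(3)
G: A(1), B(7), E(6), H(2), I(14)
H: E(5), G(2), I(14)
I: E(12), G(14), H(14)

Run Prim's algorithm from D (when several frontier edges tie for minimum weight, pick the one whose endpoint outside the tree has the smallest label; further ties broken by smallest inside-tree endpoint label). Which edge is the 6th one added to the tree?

Grow the tree from D using Prim:
Step 1: cheapest edge leaving the tree is C—D (3); add C.
Step 2: cheapest edge leaving the tree is C—E (3); add E.
Step 3: cheapest edge leaving the tree is E—F (3); add F.
Step 4: cheapest edge leaving the tree is A—F (2); add A.
Step 5: cheapest edge leaving the tree is A—G (1); add G.
Step 6: cheapest edge leaving the tree is G—H (2); add H.
Step 7: cheapest edge leaving the tree is B—G (7); add B.
Step 8: cheapest edge leaving the tree is E—I (12); add I.
The 6th edge added is G—H.

G-H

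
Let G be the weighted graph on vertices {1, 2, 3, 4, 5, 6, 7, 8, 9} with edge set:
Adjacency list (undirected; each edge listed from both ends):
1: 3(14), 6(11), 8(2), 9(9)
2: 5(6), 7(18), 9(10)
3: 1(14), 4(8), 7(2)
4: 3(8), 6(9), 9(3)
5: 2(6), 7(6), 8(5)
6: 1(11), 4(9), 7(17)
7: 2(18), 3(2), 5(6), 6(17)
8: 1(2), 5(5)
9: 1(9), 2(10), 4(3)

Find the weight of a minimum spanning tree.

Kruskal: consider edges lightest-first.
1 8 (2): add — endpoints in different components.
3 7 (2): add — endpoints in different components.
4 9 (3): add — endpoints in different components.
5 8 (5): add — endpoints in different components.
2 5 (6): add — endpoints in different components.
5 7 (6): add — endpoints in different components.
3 4 (8): add — endpoints in different components.
1 9 (9): skip — 1 and 9 already connected.
4 6 (9): add — endpoints in different components.
MST edges: 1 8, 3 7, 4 9, 5 8, 2 5, 5 7, 3 4, 4 6; total weight 2+2+3+5+6+6+8+9 = 41.

41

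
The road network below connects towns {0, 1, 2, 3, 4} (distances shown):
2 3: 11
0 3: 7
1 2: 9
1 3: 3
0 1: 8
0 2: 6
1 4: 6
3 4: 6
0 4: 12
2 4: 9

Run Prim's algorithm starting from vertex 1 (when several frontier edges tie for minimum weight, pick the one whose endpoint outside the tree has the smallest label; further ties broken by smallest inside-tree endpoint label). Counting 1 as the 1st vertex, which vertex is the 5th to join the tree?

Grow the tree from 1 using Prim:
Step 1: cheapest edge leaving the tree is 1 3 (3); add 3.
Step 2: cheapest edge leaving the tree is 1 4 (6); add 4.
Step 3: cheapest edge leaving the tree is 0 3 (7); add 0.
Step 4: cheapest edge leaving the tree is 0 2 (6); add 2.
Vertex order: 1, 3, 4, 0, 2. The 5th vertex is 2.

2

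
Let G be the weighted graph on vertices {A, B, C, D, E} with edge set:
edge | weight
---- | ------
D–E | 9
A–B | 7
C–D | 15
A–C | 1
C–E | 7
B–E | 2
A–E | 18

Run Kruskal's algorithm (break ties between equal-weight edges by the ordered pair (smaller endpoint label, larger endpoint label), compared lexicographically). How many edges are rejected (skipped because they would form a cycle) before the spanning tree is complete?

Kruskal's algorithm — process edges by increasing weight (ties by edge label):
A–C (1): add. Components now {A,C} {B} {D} {E}
B–E (2): add. Components now {A,C} {B,E} {D}
A–B (7): add. Components now {A,B,C,E} {D}
C–E (7): skip — C and E already connected.
D–E (9): add. Components now {A,B,C,D,E}
Edges rejected before the tree was complete: 1.

1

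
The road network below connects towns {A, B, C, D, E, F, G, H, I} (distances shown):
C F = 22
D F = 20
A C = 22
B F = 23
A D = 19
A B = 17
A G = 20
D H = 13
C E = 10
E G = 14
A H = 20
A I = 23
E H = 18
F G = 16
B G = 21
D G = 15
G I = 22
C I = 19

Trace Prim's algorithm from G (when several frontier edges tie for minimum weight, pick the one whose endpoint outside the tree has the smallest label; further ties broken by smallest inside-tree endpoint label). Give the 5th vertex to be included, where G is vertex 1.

H

Prim's algorithm from G:
Step 1: cheapest edge leaving the tree is E G (14); add E.
Step 2: cheapest edge leaving the tree is C E (10); add C.
Step 3: cheapest edge leaving the tree is D G (15); add D.
Step 4: cheapest edge leaving the tree is D H (13); add H.
Step 5: cheapest edge leaving the tree is F G (16); add F.
Step 6: cheapest edge leaving the tree is A D (19); add A.
Step 7: cheapest edge leaving the tree is A B (17); add B.
Step 8: cheapest edge leaving the tree is C I (19); add I.
Vertex order: G, E, C, D, H, F, A, B, I. The 5th vertex is H.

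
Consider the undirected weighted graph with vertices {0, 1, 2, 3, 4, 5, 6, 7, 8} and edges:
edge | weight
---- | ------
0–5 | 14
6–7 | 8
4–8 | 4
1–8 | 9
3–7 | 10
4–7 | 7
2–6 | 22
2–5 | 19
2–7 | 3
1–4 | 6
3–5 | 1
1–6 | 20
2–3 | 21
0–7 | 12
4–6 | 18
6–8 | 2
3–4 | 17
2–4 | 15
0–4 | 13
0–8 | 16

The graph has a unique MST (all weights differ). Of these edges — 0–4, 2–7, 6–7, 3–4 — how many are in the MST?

1

Kruskal: consider edges lightest-first.
3–5 (1): add — endpoints in different components.
6–8 (2): add — endpoints in different components.
2–7 (3): add — endpoints in different components.
4–8 (4): add — endpoints in different components.
1–4 (6): add — endpoints in different components.
4–7 (7): add — endpoints in different components.
6–7 (8): skip — 6 and 7 already connected.
1–8 (9): skip — 1 and 8 already connected.
3–7 (10): add — endpoints in different components.
0–7 (12): add — endpoints in different components.
MST edge set: {3–5, 6–8, 2–7, 4–8, 1–4, 4–7, 3–7, 0–7}.
Of the listed edges, {2–7} are in the MST → 1.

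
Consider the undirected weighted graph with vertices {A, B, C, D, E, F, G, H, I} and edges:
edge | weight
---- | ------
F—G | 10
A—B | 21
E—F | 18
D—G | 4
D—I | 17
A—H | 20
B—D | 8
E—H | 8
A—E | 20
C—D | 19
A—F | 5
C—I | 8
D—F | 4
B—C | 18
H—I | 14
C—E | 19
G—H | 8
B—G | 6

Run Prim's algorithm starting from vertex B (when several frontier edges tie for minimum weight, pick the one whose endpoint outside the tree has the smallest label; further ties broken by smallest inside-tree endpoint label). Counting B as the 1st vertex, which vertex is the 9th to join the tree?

Grow the tree from B using Prim:
Step 1: cheapest edge leaving the tree is B—G (6); add G.
Step 2: cheapest edge leaving the tree is D—G (4); add D.
Step 3: cheapest edge leaving the tree is D—F (4); add F.
Step 4: cheapest edge leaving the tree is A—F (5); add A.
Step 5: cheapest edge leaving the tree is G—H (8); add H.
Step 6: cheapest edge leaving the tree is E—H (8); add E.
Step 7: cheapest edge leaving the tree is H—I (14); add I.
Step 8: cheapest edge leaving the tree is C—I (8); add C.
Vertex order: B, G, D, F, A, H, E, I, C. The 9th vertex is C.

C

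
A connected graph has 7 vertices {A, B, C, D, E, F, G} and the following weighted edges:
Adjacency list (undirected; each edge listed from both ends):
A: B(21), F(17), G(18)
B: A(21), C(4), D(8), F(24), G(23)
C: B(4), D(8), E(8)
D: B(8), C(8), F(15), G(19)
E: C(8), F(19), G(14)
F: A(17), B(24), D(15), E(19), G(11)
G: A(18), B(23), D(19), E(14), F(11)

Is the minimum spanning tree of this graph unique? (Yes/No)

No

Kruskal's algorithm — process edges by increasing weight (ties by edge label):
B—C (4): add. Components now {A} {B,C} {D} {E} {F} {G}
B—D (8): add. Components now {A} {B,C,D} {E} {F} {G}
C—D (8): skip — C and D already connected.
C—E (8): add. Components now {A} {B,C,D,E} {F} {G}
F—G (11): add. Components now {A} {B,C,D,E} {F,G}
E—G (14): add. Components now {A} {B,C,D,E,F,G}
D—F (15): skip — D and F already connected.
A—F (17): add. Components now {A,B,C,D,E,F,G}
Non-tree edge C—D has weight 8, equal to the heaviest edge on its tree cycle — swapping gives another MST of the same weight. Not unique.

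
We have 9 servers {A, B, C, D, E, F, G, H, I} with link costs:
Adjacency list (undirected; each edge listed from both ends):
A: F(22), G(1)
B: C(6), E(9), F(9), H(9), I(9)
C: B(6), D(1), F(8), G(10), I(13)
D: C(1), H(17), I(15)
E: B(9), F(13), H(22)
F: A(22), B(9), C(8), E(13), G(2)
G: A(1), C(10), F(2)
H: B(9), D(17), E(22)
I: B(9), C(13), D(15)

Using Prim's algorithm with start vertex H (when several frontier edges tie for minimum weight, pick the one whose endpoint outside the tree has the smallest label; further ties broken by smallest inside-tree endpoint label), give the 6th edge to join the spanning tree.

Prim, starting at H.
Step 1: cheapest edge leaving the tree is B H (9); add B.
Step 2: cheapest edge leaving the tree is B C (6); add C.
Step 3: cheapest edge leaving the tree is C D (1); add D.
Step 4: cheapest edge leaving the tree is C F (8); add F.
Step 5: cheapest edge leaving the tree is F G (2); add G.
Step 6: cheapest edge leaving the tree is A G (1); add A.
Step 7: cheapest edge leaving the tree is B E (9); add E.
Step 8: cheapest edge leaving the tree is B I (9); add I.
The 6th edge added is A G.

A-G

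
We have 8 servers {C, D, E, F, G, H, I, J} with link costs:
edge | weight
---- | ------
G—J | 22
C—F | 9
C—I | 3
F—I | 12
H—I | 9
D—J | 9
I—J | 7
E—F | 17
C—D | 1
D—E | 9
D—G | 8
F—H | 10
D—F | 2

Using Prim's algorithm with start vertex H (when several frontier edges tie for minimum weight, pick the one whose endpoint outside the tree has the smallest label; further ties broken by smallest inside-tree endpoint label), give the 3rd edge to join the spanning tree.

C-D

Grow the tree from H using Prim:
Step 1: cheapest edge leaving the tree is H—I (9); add I.
Step 2: cheapest edge leaving the tree is C—I (3); add C.
Step 3: cheapest edge leaving the tree is C—D (1); add D.
Step 4: cheapest edge leaving the tree is D—F (2); add F.
Step 5: cheapest edge leaving the tree is I—J (7); add J.
Step 6: cheapest edge leaving the tree is D—G (8); add G.
Step 7: cheapest edge leaving the tree is D—E (9); add E.
The 3rd edge added is C—D.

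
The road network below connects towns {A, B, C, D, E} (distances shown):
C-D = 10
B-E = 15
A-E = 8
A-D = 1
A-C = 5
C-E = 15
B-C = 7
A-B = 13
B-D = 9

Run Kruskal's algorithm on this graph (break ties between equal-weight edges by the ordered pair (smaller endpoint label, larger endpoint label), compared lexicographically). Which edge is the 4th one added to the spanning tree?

A-E

Sort edges by weight, then run Kruskal:
A-D (1): add. Components now {A,D} {B} {C} {E}
A-C (5): add. Components now {A,C,D} {B} {E}
B-C (7): add. Components now {A,B,C,D} {E}
A-E (8): add. Components now {A,B,C,D,E}
The 4th edge added is A-E.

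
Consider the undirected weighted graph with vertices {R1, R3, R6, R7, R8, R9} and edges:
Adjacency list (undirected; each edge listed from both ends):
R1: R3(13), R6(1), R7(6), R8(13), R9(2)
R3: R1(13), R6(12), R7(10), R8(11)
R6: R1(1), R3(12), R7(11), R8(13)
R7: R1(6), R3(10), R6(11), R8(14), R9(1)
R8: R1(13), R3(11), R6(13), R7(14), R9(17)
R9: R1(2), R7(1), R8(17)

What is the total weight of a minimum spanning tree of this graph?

25

Prim, starting at R1.
Step 1: cheapest edge leaving the tree is R1–R6 (1); add R6.
Step 2: cheapest edge leaving the tree is R1–R9 (2); add R9.
Step 3: cheapest edge leaving the tree is R7–R9 (1); add R7.
Step 4: cheapest edge leaving the tree is R3–R7 (10); add R3.
Step 5: cheapest edge leaving the tree is R3–R8 (11); add R8.
MST edges: R1–R6, R1–R9, R7–R9, R3–R7, R3–R8; total weight 1+2+1+10+11 = 25.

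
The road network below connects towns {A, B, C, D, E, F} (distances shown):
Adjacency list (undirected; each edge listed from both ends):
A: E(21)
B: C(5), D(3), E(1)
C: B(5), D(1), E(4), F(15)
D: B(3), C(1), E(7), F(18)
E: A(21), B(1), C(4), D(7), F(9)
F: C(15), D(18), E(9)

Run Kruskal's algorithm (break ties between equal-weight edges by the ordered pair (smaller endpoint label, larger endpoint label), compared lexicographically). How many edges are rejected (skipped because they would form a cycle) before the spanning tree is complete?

Kruskal: consider edges lightest-first.
B—E (1): add. Components now {A} {B,E} {C} {D} {F}
C—D (1): add. Components now {A} {B,E} {C,D} {F}
B—D (3): add. Components now {A} {B,C,D,E} {F}
C—E (4): skip — C and E already connected.
B—C (5): skip — B and C already connected.
D—E (7): skip — D and E already connected.
E—F (9): add. Components now {A} {B,C,D,E,F}
C—F (15): skip — C and F already connected.
D—F (18): skip — D and F already connected.
A—E (21): add. Components now {A,B,C,D,E,F}
Edges rejected before the tree was complete: 5.

5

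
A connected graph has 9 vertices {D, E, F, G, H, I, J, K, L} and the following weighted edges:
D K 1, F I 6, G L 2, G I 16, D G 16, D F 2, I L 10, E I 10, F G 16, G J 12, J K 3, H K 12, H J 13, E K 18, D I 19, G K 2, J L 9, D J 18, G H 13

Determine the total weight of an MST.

Prim, starting at D.
Step 1: cheapest edge leaving the tree is D K (1); add K.
Step 2: cheapest edge leaving the tree is D F (2); add F.
Step 3: cheapest edge leaving the tree is G K (2); add G.
Step 4: cheapest edge leaving the tree is G L (2); add L.
Step 5: cheapest edge leaving the tree is J K (3); add J.
Step 6: cheapest edge leaving the tree is F I (6); add I.
Step 7: cheapest edge leaving the tree is E I (10); add E.
Step 8: cheapest edge leaving the tree is H K (12); add H.
MST edges: D K, D F, G K, G L, J K, F I, E I, H K; total weight 1+2+2+2+3+6+10+12 = 38.

38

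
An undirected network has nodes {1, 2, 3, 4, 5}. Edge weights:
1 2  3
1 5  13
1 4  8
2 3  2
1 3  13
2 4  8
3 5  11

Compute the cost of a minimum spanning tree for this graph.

Sort edges by weight, then run Kruskal:
2 3 (2): add. Components now {1} {2,3} {4} {5}
1 2 (3): add. Components now {1,2,3} {4} {5}
1 4 (8): add. Components now {1,2,3,4} {5}
2 4 (8): skip — 2 and 4 already connected.
3 5 (11): add. Components now {1,2,3,4,5}
MST edges: 2 3, 1 2, 1 4, 3 5; total weight 2+3+8+11 = 24.

24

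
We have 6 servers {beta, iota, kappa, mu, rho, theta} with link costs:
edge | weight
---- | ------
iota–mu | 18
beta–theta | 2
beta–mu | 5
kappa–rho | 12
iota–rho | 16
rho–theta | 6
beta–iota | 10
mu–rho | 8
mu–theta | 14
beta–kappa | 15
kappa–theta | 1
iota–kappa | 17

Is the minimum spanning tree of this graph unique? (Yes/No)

Kruskal's algorithm — process edges by increasing weight (ties by edge label):
kappa–theta (1): add — endpoints in different components.
beta–theta (2): add — endpoints in different components.
beta–mu (5): add — endpoints in different components.
rho–theta (6): add — endpoints in different components.
mu–rho (8): skip — mu and rho already connected.
beta–iota (10): add — endpoints in different components.
Every non-tree edge has weight strictly greater than the heaviest edge on the tree path between its endpoints, so the MST is unique.

Yes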